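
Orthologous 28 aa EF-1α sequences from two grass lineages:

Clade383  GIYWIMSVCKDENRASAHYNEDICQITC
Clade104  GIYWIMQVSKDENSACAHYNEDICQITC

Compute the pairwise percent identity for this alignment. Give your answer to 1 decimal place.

Differing sites — 7:S/Q; 9:C/S; 14:R/S; 16:S/C.
24 of the 28 sites match, so the percent identity is 24/28 × 100 = 85.7%.

85.7%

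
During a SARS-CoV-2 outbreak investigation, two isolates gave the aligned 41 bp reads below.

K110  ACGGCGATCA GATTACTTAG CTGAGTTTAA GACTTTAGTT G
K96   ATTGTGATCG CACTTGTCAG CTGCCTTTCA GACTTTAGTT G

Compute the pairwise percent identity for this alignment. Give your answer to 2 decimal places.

70.73%

Mismatches occur at site 2 (C↔T), site 3 (G↔T), site 5 (C↔T), site 10 (A↔G), site 11 (G↔C), site 13 (T↔C), site 15 (A↔T), site 16 (C↔G), site 18 (T↔C), site 24 (A↔C), site 25 (G↔C), site 29 (A↔C).
29 of the 41 sites match, so the percent identity is 29/41 × 100 = 70.73%.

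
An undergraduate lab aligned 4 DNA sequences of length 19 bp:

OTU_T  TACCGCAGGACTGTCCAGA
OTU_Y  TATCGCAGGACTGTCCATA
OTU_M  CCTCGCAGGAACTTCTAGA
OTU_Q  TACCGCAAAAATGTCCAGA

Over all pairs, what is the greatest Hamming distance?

Pairwise Hamming distances:
  OTU_T vs OTU_Y: 2
  OTU_T vs OTU_M: 7
  OTU_T vs OTU_Q: 3
  OTU_Y vs OTU_M: 7
  OTU_Y vs OTU_Q: 5
  OTU_M vs OTU_Q: 8
The largest is 8, between OTU_M and OTU_Q.

8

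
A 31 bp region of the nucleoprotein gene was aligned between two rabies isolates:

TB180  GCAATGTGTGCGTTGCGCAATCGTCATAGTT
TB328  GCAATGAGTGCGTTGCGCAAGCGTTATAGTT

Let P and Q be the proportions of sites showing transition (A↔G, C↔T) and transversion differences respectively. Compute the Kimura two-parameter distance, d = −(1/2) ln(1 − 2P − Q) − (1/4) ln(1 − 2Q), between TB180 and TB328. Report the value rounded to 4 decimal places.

Differing sites — 7:T/A (Tv); 21:T/G (Tv); 25:C/T (Ti).
Of the 3 differences, 1 transition and 2 transversions over 31 sites: P = 1/31 = 0.032258, Q = 2/31 = 0.064516.
d = −0.5·ln(0.870968) − 0.25·ln(0.870968) = −0.5·(-0.138150) − 0.25·(-0.138150) = 0.1036.

0.1036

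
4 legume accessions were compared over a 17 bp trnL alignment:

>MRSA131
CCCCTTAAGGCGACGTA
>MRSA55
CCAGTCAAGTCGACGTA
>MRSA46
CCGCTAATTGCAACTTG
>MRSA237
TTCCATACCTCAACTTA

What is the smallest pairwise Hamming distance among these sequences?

Pairwise Hamming distances:
  MRSA131 vs MRSA55: 4
  MRSA131 vs MRSA46: 7
  MRSA131 vs MRSA237: 8
  MRSA55 vs MRSA46: 9
  MRSA55 vs MRSA237: 10
  MRSA46 vs MRSA237: 9
The smallest is 4, between MRSA131 and MRSA55.

4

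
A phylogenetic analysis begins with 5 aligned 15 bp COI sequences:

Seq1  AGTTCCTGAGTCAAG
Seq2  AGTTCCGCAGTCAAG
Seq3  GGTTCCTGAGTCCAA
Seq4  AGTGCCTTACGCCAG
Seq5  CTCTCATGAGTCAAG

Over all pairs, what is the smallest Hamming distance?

Pairwise Hamming distances:
  Seq1 vs Seq2: 2
  Seq1 vs Seq3: 3
  Seq1 vs Seq4: 5
  Seq1 vs Seq5: 4
  Seq2 vs Seq3: 5
  Seq2 vs Seq4: 6
  Seq2 vs Seq5: 6
  Seq3 vs Seq4: 6
  Seq3 vs Seq5: 6
  Seq4 vs Seq5: 9
The smallest is 2, between Seq1 and Seq2.

2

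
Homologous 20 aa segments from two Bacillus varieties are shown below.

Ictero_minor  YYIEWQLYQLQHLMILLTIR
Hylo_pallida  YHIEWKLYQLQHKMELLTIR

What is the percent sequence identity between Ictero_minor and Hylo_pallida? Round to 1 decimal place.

80.0%

Mismatches occur at site 2 (Y↔H), site 6 (Q↔K), site 13 (L↔K), site 15 (I↔E).
16 of the 20 sites match, so the percent identity is 16/20 × 100 = 80.0%.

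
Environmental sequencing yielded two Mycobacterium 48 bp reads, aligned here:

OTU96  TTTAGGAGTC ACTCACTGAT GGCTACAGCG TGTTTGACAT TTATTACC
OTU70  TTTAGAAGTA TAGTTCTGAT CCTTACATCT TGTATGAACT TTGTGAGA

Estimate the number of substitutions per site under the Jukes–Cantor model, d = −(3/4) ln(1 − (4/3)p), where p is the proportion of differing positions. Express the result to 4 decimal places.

0.5627

The sequences differ at positions 6 (G/A), 10 (C/A), 11 (A/T), 12 (C/A), 13 (T/G), 14 (C/T), 15 (A/T), 21 (G/C), 22 (G/C), 23 (C/T), 28 (G/T), 30 (G/T), 34 (T/A), 38 (C/A), 39 (A/C), 43 (A/G), 45 (T/G), 47 (C/G), 48 (C/A).
p = 19/48 = 0.395833.
d = −0.75 · ln(1 − (4/3)·0.395833) = −0.75 · ln(0.472223) = −0.75 · (-0.750304) = 0.5627.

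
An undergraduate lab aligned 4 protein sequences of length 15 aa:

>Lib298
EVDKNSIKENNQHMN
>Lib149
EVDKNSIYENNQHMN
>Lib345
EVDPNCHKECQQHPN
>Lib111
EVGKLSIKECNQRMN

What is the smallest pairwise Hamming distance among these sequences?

Pairwise Hamming distances:
  Lib298 vs Lib149: 1
  Lib298 vs Lib345: 6
  Lib298 vs Lib111: 4
  Lib149 vs Lib345: 7
  Lib149 vs Lib111: 5
  Lib345 vs Lib111: 8
The smallest is 1, between Lib298 and Lib149.

1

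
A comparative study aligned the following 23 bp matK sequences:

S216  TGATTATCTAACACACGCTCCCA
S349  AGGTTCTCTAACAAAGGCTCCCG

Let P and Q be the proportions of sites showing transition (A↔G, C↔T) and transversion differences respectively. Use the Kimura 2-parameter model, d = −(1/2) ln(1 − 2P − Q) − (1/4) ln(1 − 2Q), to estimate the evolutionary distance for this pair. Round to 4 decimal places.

0.3206

Mismatches occur at site 1 (T/A, transversion), site 3 (A/G, transition), site 6 (A/C, transversion), site 14 (C/A, transversion), site 16 (C/G, transversion), site 23 (A/G, transition).
Of the 6 differences, 2 transitions and 4 transversions over 23 sites: P = 2/23 = 0.086957, Q = 4/23 = 0.173913.
d = −0.5·ln(0.652173) − 0.25·ln(0.652174) = −0.5·(-0.427445) − 0.25·(-0.427444) = 0.3206.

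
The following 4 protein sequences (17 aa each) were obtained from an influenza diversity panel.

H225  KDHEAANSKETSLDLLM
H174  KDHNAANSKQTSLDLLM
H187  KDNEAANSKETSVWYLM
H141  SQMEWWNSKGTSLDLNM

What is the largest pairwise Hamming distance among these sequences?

Pairwise Hamming distances:
  H225 vs H174: 2
  H225 vs H187: 4
  H225 vs H141: 7
  H174 vs H187: 6
  H174 vs H141: 8
  H187 vs H141: 10
The largest is 10, between H187 and H141.

10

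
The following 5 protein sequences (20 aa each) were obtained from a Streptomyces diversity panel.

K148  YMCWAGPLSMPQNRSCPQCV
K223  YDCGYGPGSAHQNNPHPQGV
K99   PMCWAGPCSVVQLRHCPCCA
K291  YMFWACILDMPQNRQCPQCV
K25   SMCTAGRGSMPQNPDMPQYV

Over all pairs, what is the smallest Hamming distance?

5

Pairwise Hamming distances:
  K148 vs K223: 10
  K148 vs K99: 8
  K148 vs K291: 5
  K148 vs K25: 8
  K223 vs K99: 14
  K223 vs K291: 14
  K223 vs K25: 11
  K99 vs K291: 12
  K99 vs K25: 13
  K291 vs K25: 11
The smallest is 5, between K148 and K291.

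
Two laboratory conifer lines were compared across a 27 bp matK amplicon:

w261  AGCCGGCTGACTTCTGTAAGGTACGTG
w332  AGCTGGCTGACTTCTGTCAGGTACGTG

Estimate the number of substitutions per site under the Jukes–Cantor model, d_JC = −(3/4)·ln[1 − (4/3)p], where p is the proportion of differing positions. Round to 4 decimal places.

0.0780

The sequences differ at positions 4 (C/T), 18 (A/C).
p = 2/27 = 0.074074.
d = −0.75 · ln(1 − (4/3)·0.074074) = −0.75 · ln(0.901235) = −0.75 · (-0.103989) = 0.0780.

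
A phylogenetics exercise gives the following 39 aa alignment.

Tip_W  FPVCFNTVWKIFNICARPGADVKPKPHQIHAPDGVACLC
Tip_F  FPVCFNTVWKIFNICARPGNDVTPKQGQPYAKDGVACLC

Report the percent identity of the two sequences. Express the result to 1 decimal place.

Differing sites — 20:A/N; 23:K/T; 26:P/Q; 27:H/G; 29:I/P; 30:H/Y; 32:P/K.
32 of the 39 sites match, so the percent identity is 32/39 × 100 = 82.1%.

82.1%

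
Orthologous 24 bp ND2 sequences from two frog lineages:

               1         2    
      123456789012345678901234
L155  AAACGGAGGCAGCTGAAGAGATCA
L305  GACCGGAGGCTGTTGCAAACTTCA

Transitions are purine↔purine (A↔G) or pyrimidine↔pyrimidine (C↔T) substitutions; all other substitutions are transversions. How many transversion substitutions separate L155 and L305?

Differing sites — 1:A/G (Ti); 3:A/C (Tv); 11:A/T (Tv); 13:C/T (Ti); 16:A/C (Tv); 18:G/A (Ti); 20:G/C (Tv); 21:A/T (Tv).
Of the 8 differences, 3 transitions and 5 transversions, so the answer is 5.

5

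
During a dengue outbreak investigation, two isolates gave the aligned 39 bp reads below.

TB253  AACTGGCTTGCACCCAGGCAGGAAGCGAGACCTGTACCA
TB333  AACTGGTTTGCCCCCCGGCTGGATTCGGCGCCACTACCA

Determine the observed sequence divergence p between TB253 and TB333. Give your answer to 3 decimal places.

0.282

Mismatches occur at site 7 (C↔T), site 12 (A↔C), site 16 (A↔C), site 20 (A↔T), site 24 (A↔T), site 25 (G↔T), site 28 (A↔G), site 29 (G↔C), site 30 (A↔G), site 33 (T↔A), site 34 (G↔C).
There are 11 differences over 39 sites, so p = 11/39 = 0.282.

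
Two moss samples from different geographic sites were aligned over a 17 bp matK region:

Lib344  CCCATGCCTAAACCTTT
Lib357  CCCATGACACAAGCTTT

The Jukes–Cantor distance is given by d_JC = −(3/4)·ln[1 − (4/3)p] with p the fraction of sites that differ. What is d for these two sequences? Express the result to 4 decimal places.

Mismatches occur at site 7 (C→A), site 9 (T→A), site 10 (A→C), site 13 (C→G).
p = 4/17 = 0.235294.
d = −0.75 · ln(1 − (4/3)·0.235294) = −0.75 · ln(0.686275) = −0.75 · (-0.376477) = 0.2824.

0.2824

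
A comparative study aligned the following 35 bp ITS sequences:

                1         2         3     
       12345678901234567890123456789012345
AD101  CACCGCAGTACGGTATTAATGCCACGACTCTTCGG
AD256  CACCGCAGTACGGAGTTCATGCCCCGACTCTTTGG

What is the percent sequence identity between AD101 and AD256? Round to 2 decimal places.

Mismatches occur at site 14 (T/A), site 15 (A/G), site 18 (A/C), site 24 (A/C), site 33 (C/T).
30 of the 35 sites match, so the percent identity is 30/35 × 100 = 85.71%.

85.71%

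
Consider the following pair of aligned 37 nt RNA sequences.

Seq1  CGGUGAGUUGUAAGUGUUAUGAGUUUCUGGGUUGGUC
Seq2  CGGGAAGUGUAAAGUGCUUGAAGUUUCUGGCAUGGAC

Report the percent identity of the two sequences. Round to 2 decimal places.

The sequences differ at positions 4 (U/G), 5 (G/A), 9 (U/G), 10 (G/U), 11 (U/A), 17 (U/C), 19 (A/U), 20 (U/G), 21 (G/A), 31 (G/C), 32 (U/A), 36 (U/A).
25 of the 37 sites match, so the percent identity is 25/37 × 100 = 67.57%.

67.57%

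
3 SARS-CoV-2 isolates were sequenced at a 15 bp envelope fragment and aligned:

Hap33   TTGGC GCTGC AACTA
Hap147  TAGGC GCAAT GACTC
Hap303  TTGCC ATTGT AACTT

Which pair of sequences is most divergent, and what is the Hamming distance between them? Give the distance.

Pairwise Hamming distances:
  Hap33 vs Hap147: 6
  Hap33 vs Hap303: 5
  Hap147 vs Hap303: 8
The largest is 8, between Hap147 and Hap303.

8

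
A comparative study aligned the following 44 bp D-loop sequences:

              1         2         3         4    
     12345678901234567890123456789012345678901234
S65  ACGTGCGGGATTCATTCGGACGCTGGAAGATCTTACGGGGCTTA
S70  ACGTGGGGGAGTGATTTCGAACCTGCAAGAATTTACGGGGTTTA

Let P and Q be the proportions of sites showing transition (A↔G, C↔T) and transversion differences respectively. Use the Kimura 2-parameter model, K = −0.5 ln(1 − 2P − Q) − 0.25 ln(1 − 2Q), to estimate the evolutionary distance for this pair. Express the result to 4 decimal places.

0.3045

Differing sites — 6:C/G (Tv); 11:T/G (Tv); 13:C/G (Tv); 17:C/T (Ti); 18:G/C (Tv); 21:C/A (Tv); 22:G/C (Tv); 26:G/C (Tv); 31:T/A (Tv); 32:C/T (Ti); 41:C/T (Ti).
Of the 11 differences, 3 transitions and 8 transversions over 44 sites: P = 3/44 = 0.068182, Q = 8/44 = 0.181818.
d = −0.5·ln(0.681818) − 0.25·ln(0.636364) = −0.5·(-0.382993) − 0.25·(-0.451985) = 0.3045.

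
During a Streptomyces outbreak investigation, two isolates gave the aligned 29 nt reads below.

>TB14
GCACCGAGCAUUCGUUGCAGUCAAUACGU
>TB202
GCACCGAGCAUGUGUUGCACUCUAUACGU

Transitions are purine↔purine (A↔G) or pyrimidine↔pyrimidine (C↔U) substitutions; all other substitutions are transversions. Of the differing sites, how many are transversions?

3

The sequences differ at positions 12 (U/G, transversion), 13 (C/U, transition), 20 (G/C, transversion), 23 (A/U, transversion).
Of the 4 differences, 1 transition and 3 transversions, so the answer is 3.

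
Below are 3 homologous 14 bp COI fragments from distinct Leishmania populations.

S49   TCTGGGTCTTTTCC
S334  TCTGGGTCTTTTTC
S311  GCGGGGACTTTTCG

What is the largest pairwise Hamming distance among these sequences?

5

Pairwise Hamming distances:
  S49 vs S334: 1
  S49 vs S311: 4
  S334 vs S311: 5
The largest is 5, between S334 and S311.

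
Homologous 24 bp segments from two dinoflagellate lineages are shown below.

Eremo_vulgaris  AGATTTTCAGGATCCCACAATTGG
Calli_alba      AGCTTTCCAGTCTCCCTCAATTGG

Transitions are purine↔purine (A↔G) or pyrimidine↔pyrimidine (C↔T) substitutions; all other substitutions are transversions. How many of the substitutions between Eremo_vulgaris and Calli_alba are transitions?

1

Mismatches occur at site 3 (A↔C, transversion), site 7 (T↔C, transition), site 11 (G↔T, transversion), site 12 (A↔C, transversion), site 17 (A↔T, transversion).
Of the 5 differences, 1 transition and 4 transversions, so the answer is 1.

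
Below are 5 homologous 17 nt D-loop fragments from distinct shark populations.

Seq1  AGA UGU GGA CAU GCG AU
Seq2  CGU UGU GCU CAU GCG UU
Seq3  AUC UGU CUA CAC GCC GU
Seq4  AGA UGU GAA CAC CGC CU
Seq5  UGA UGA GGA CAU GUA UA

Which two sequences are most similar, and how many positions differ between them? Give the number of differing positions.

Pairwise Hamming distances:
  Seq1 vs Seq2: 5
  Seq1 vs Seq3: 7
  Seq1 vs Seq4: 6
  Seq1 vs Seq5: 6
  Seq2 vs Seq3: 9
  Seq2 vs Seq4: 9
  Seq2 vs Seq5: 8
  Seq3 vs Seq4: 7
  Seq3 vs Seq5: 11
  Seq4 vs Seq5: 9
The smallest is 5, between Seq1 and Seq2.

5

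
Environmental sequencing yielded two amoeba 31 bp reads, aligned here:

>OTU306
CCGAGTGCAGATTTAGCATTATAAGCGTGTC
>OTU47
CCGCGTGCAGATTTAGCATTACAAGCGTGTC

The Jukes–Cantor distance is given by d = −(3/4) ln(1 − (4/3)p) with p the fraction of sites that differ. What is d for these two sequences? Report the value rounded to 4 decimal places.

0.0675

Mismatches occur at site 4 (A↔C), site 22 (T↔C).
p = 2/31 = 0.064516.
d = −0.75 · ln(1 − (4/3)·0.064516) = −0.75 · ln(0.913979) = −0.75 · (-0.089948) = 0.0675.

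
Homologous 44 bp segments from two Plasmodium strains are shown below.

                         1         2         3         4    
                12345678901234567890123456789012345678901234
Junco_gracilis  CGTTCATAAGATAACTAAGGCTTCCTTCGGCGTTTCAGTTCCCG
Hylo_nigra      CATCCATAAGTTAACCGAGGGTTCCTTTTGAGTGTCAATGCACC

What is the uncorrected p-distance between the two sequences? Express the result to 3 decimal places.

Mismatches occur at site 2 (G/A), site 4 (T/C), site 11 (A/T), site 16 (T/C), site 17 (A/G), site 21 (C/G), site 28 (C/T), site 29 (G/T), site 31 (C/A), site 34 (T/G), site 38 (G/A), site 40 (T/G), site 42 (C/A), site 44 (G/C).
There are 14 differences over 44 sites, so p = 14/44 = 0.318.

0.318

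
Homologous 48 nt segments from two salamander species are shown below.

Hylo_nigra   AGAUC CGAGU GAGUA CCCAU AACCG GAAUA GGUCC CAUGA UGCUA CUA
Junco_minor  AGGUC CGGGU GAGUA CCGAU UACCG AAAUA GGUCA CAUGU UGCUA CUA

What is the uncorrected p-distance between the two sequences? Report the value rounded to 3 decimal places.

The sequences differ at positions 3 (A/G), 8 (A/G), 18 (C/G), 21 (A/U), 26 (G/A), 35 (C/A), 40 (A/U).
There are 7 differences over 48 sites, so p = 7/48 = 0.146.

0.146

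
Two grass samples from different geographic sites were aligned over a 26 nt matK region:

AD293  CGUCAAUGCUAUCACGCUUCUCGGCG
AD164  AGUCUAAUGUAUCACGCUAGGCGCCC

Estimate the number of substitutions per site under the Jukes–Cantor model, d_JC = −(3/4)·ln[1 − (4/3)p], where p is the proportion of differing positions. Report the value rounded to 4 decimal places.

0.5393

Differing sites — 1:C/A; 5:A/U; 7:U/A; 8:G/U; 9:C/G; 19:U/A; 20:C/G; 21:U/G; 24:G/C; 26:G/C.
p = 10/26 = 0.384615.
d = −0.75 · ln(1 − (4/3)·0.384615) = −0.75 · ln(0.487180) = −0.75 · (-0.719122) = 0.5393.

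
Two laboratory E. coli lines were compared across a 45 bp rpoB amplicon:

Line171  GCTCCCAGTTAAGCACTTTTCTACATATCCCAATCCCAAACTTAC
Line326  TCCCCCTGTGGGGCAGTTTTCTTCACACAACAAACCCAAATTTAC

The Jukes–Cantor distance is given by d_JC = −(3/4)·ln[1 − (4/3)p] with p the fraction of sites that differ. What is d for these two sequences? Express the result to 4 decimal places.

Mismatches occur at site 1 (G↔T), site 3 (T↔C), site 7 (A↔T), site 10 (T↔G), site 11 (A↔G), site 12 (A↔G), site 16 (C↔G), site 23 (A↔T), site 26 (T↔C), site 28 (T↔C), site 29 (C↔A), site 30 (C↔A), site 34 (T↔A), site 41 (C↔T).
p = 14/45 = 0.311111.
d = −0.75 · ln(1 − (4/3)·0.311111) = −0.75 · ln(0.585185) = −0.75 · (-0.535827) = 0.4019.

0.4019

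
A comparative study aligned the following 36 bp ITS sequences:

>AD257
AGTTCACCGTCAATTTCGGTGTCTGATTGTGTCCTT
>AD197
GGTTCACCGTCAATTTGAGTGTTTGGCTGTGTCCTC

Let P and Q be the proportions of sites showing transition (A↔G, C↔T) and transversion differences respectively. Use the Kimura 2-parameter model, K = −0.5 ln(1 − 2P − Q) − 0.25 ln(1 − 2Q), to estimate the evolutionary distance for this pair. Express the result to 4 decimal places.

0.2383

The sequences differ at positions 1 (A/G, transition), 17 (C/G, transversion), 18 (G/A, transition), 23 (C/T, transition), 26 (A/G, transition), 27 (T/C, transition), 36 (T/C, transition).
Of the 7 differences, 6 transitions and 1 transversion over 36 sites: P = 6/36 = 0.166667, Q = 1/36 = 0.027778.
d = −0.5·ln(0.638888) − 0.25·ln(0.944444) = −0.5·(-0.448026) − 0.25·(-0.057159) = 0.2383.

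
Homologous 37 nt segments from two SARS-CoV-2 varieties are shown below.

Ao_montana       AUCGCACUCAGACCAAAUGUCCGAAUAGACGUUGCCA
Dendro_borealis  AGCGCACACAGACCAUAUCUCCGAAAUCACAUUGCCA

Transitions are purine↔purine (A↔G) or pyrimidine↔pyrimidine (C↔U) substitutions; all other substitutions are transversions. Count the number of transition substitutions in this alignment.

Mismatches occur at site 2 (U↔G, transversion), site 8 (U↔A, transversion), site 16 (A↔U, transversion), site 19 (G↔C, transversion), site 26 (U↔A, transversion), site 27 (A↔U, transversion), site 28 (G↔C, transversion), site 31 (G↔A, transition).
Of the 8 differences, 1 transition and 7 transversions, so the answer is 1.

1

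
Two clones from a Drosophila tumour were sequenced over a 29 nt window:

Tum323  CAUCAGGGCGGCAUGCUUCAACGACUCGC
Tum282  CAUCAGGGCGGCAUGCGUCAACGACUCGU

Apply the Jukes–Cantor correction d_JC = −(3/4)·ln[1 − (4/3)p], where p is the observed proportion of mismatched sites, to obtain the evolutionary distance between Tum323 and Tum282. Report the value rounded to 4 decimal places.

0.0723

Differing sites — 17:U/G; 29:C/U.
p = 2/29 = 0.068966.
d = −0.75 · ln(1 − (4/3)·0.068966) = −0.75 · ln(0.908045) = −0.75 · (-0.096461) = 0.0723.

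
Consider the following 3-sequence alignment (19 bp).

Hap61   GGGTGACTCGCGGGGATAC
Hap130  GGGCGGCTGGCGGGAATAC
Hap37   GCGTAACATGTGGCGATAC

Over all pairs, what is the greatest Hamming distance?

Pairwise Hamming distances:
  Hap61 vs Hap130: 4
  Hap61 vs Hap37: 6
  Hap130 vs Hap37: 9
The largest is 9, between Hap130 and Hap37.

9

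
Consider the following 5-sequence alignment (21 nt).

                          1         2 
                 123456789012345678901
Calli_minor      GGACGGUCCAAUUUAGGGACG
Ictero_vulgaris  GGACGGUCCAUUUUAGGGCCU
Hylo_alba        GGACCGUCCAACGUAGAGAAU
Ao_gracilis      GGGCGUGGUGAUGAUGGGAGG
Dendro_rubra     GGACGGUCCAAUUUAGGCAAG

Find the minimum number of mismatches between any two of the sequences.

2

Pairwise Hamming distances:
  Calli_minor vs Ictero_vulgaris: 3
  Calli_minor vs Hylo_alba: 6
  Calli_minor vs Ao_gracilis: 10
  Calli_minor vs Dendro_rubra: 2
  Ictero_vulgaris vs Hylo_alba: 7
  Ictero_vulgaris vs Ao_gracilis: 13
  Ictero_vulgaris vs Dendro_rubra: 5
  Hylo_alba vs Ao_gracilis: 13
  Hylo_alba vs Dendro_rubra: 6
  Ao_gracilis vs Dendro_rubra: 11
The smallest is 2, between Calli_minor and Dendro_rubra.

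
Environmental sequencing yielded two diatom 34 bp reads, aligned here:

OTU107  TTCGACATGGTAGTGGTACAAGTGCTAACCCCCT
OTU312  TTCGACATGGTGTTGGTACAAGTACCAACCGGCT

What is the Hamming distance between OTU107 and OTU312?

The sequences differ at positions 12 (A/G), 13 (G/T), 24 (G/A), 26 (T/C), 31 (C/G), 32 (C/G).
That gives 6 mismatches out of 34 aligned sites, so the Hamming distance is 6.

6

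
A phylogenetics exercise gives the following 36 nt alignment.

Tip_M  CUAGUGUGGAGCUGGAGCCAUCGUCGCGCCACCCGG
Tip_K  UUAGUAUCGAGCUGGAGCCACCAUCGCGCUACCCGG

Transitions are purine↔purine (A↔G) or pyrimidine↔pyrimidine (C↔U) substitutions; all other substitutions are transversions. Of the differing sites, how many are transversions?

Mismatches occur at site 1 (C/U, transition), site 6 (G/A, transition), site 8 (G/C, transversion), site 21 (U/C, transition), site 23 (G/A, transition), site 30 (C/U, transition).
Of the 6 differences, 5 transitions and 1 transversion, so the answer is 1.

1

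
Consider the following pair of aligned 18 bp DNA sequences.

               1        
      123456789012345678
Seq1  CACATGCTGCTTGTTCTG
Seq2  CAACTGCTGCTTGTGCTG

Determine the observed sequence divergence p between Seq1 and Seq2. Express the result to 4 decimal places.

0.1667

Mismatches occur at site 3 (C→A), site 4 (A→C), site 15 (T→G).
There are 3 differences over 18 sites, so p = 3/18 = 0.1667.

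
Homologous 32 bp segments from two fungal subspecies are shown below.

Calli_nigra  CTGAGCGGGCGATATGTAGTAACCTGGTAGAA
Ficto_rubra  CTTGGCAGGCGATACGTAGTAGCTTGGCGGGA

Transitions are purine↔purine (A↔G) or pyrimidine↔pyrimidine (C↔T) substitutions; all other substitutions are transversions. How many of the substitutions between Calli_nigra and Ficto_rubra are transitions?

8

Mismatches occur at site 3 (G→T, transversion), site 4 (A→G, transition), site 7 (G→A, transition), site 15 (T→C, transition), site 22 (A→G, transition), site 24 (C→T, transition), site 28 (T→C, transition), site 29 (A→G, transition), site 31 (A→G, transition).
Of the 9 differences, 8 transitions and 1 transversion, so the answer is 8.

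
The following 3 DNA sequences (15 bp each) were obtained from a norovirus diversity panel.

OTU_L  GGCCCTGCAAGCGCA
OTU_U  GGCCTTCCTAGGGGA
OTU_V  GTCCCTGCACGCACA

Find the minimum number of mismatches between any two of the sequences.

Pairwise Hamming distances:
  OTU_L vs OTU_U: 5
  OTU_L vs OTU_V: 3
  OTU_U vs OTU_V: 8
The smallest is 3, between OTU_L and OTU_V.

3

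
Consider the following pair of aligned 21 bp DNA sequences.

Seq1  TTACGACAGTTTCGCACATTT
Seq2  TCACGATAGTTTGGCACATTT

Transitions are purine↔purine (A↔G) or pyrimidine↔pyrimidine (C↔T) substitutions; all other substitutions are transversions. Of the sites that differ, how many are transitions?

2

Mismatches occur at site 2 (T/C, transition), site 7 (C/T, transition), site 13 (C/G, transversion).
Of the 3 differences, 2 transitions and 1 transversion, so the answer is 2.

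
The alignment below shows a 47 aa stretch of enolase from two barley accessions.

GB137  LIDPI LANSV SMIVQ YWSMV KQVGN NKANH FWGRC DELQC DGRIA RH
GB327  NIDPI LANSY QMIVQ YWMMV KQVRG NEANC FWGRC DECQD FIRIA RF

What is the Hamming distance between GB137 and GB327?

Differing sites — 1:L/N; 10:V/Y; 11:S/Q; 18:S/M; 24:G/R; 25:N/G; 27:K/E; 30:H/C; 38:L/C; 40:C/D; 41:D/F; 42:G/I; 47:H/F.
That gives 13 mismatches out of 47 aligned sites, so the Hamming distance is 13.

13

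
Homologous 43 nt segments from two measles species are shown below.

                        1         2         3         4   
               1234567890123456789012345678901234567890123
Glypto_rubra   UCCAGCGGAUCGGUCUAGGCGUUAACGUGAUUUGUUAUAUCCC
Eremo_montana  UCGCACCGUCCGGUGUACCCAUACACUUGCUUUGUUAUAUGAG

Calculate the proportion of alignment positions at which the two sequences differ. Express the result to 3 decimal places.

Mismatches occur at site 3 (C/G), site 4 (A/C), site 5 (G/A), site 7 (G/C), site 9 (A/U), site 10 (U/C), site 15 (C/G), site 18 (G/C), site 19 (G/C), site 21 (G/A), site 23 (U/A), site 24 (A/C), site 27 (G/U), site 30 (A/C), site 41 (C/G), site 42 (C/A), site 43 (C/G).
There are 17 differences over 43 sites, so p = 17/43 = 0.395.

0.395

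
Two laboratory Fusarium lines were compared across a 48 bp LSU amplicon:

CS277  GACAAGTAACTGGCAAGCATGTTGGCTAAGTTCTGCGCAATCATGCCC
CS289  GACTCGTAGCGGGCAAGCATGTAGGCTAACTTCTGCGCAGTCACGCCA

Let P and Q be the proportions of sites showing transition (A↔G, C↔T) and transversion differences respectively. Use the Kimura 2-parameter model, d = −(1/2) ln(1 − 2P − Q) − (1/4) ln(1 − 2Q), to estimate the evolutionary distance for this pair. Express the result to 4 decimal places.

The sequences differ at positions 4 (A/T, transversion), 5 (A/C, transversion), 9 (A/G, transition), 11 (T/G, transversion), 23 (T/A, transversion), 30 (G/C, transversion), 40 (A/G, transition), 44 (T/C, transition), 48 (C/A, transversion).
Of the 9 differences, 3 transitions and 6 transversions over 48 sites: P = 3/48 = 0.062500, Q = 6/48 = 0.125000.
d = −0.5·ln(0.750000) − 0.25·ln(0.750000) = −0.5·(-0.287682) − 0.25·(-0.287682) = 0.2158.

0.2158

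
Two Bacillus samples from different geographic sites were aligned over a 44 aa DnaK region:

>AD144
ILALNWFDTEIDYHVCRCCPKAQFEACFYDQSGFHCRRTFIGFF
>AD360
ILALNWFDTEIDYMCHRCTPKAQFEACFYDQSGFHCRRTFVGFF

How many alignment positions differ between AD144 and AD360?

Differing sites — 14:H/M; 15:V/C; 16:C/H; 19:C/T; 41:I/V.
That gives 5 mismatches out of 44 aligned sites, so the Hamming distance is 5.

5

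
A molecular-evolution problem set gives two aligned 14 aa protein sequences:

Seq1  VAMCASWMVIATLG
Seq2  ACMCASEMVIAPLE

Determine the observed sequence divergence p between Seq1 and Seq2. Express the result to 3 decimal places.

Mismatches occur at site 1 (V→A), site 2 (A→C), site 7 (W→E), site 12 (T→P), site 14 (G→E).
There are 5 differences over 14 sites, so p = 5/14 = 0.357.

0.357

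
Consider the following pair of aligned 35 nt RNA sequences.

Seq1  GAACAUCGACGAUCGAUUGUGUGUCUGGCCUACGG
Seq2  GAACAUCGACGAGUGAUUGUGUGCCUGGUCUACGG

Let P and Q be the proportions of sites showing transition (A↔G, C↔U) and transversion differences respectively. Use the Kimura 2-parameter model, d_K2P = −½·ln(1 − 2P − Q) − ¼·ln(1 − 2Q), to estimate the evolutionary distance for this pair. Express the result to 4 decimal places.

Mismatches occur at site 13 (U↔G, transversion), site 14 (C↔U, transition), site 24 (U↔C, transition), site 29 (C↔U, transition).
Of the 4 differences, 3 transitions and 1 transversion over 35 sites: P = 3/35 = 0.085714, Q = 1/35 = 0.028571.
d = −0.5·ln(0.800001) − 0.25·ln(0.942858) = −0.5·(-0.223142) − 0.25·(-0.058840) = 0.1263.

0.1263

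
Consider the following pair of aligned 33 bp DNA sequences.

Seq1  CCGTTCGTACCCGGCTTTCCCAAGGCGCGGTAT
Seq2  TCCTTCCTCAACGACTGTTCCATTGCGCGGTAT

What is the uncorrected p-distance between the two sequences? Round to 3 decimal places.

Mismatches occur at site 1 (C→T), site 3 (G→C), site 7 (G→C), site 9 (A→C), site 10 (C→A), site 11 (C→A), site 14 (G→A), site 17 (T→G), site 19 (C→T), site 23 (A→T), site 24 (G→T).
There are 11 differences over 33 sites, so p = 11/33 = 0.333.

0.333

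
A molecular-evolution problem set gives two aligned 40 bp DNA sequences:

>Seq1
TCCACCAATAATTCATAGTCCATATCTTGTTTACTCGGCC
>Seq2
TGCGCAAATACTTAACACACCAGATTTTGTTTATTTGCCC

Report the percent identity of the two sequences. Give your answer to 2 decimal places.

Mismatches occur at site 2 (C↔G), site 4 (A↔G), site 6 (C↔A), site 11 (A↔C), site 14 (C↔A), site 16 (T↔C), site 18 (G↔C), site 19 (T↔A), site 23 (T↔G), site 26 (C↔T), site 34 (C↔T), site 36 (C↔T), site 38 (G↔C).
27 of the 40 sites match, so the percent identity is 27/40 × 100 = 67.50%.

67.50%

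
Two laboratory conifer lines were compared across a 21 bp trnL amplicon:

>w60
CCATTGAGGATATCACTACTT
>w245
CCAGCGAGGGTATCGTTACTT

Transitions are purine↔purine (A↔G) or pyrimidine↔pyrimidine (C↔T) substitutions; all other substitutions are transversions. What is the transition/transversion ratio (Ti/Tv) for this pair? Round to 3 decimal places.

4.000

Differing sites — 4:T/G (Tv); 5:T/C (Ti); 10:A/G (Ti); 15:A/G (Ti); 16:C/T (Ti).
Of the 5 differences, 4 transitions and 1 transversion, so Ti/Tv = 4/1 = 4.000.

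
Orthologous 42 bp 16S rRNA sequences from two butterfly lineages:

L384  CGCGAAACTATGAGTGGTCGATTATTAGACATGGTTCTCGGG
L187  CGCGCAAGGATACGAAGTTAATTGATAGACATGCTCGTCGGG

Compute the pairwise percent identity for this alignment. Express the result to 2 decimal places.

66.67%

The sequences differ at positions 5 (A/C), 8 (C/G), 9 (T/G), 12 (G/A), 13 (A/C), 15 (T/A), 16 (G/A), 19 (C/T), 20 (G/A), 24 (A/G), 25 (T/A), 34 (G/C), 36 (T/C), 37 (C/G).
28 of the 42 sites match, so the percent identity is 28/42 × 100 = 66.67%.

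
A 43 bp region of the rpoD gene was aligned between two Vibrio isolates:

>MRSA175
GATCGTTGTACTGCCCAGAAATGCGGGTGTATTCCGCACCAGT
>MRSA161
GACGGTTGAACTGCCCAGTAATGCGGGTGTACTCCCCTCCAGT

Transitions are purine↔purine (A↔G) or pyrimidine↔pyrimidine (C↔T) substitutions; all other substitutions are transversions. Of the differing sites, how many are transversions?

5

Differing sites — 3:T/C (Ti); 4:C/G (Tv); 9:T/A (Tv); 19:A/T (Tv); 32:T/C (Ti); 36:G/C (Tv); 38:A/T (Tv).
Of the 7 differences, 2 transitions and 5 transversions, so the answer is 5.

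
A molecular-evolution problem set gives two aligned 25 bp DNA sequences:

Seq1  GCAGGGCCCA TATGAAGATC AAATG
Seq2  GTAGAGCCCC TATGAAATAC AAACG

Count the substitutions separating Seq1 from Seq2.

The sequences differ at positions 2 (C/T), 5 (G/A), 10 (A/C), 17 (G/A), 18 (A/T), 19 (T/A), 24 (T/C).
That gives 7 mismatches out of 25 aligned sites, so the Hamming distance is 7.

7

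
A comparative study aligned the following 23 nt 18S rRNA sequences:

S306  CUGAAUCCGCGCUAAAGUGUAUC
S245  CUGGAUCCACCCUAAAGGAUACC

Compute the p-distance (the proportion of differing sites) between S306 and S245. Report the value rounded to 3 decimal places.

0.261

The sequences differ at positions 4 (A/G), 9 (G/A), 11 (G/C), 18 (U/G), 19 (G/A), 22 (U/C).
There are 6 differences over 23 sites, so p = 6/23 = 0.261.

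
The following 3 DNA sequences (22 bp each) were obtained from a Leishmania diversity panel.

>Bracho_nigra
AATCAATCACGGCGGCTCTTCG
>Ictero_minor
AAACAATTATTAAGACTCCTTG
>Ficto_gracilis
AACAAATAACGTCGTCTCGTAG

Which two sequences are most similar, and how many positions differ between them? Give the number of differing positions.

Pairwise Hamming distances:
  Bracho_nigra vs Ictero_minor: 9
  Bracho_nigra vs Ficto_gracilis: 7
  Ictero_minor vs Ficto_gracilis: 10
The smallest is 7, between Bracho_nigra and Ficto_gracilis.

7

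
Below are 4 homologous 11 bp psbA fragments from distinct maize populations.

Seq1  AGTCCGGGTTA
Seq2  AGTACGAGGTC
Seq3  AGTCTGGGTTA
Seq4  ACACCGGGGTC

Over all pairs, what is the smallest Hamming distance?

Pairwise Hamming distances:
  Seq1 vs Seq2: 4
  Seq1 vs Seq3: 1
  Seq1 vs Seq4: 4
  Seq2 vs Seq3: 5
  Seq2 vs Seq4: 4
  Seq3 vs Seq4: 5
The smallest is 1, between Seq1 and Seq3.

1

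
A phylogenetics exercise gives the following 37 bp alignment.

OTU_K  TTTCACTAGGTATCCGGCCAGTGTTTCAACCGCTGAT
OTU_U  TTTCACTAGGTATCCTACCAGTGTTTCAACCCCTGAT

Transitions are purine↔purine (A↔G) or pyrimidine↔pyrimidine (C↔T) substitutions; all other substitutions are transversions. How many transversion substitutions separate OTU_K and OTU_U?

Mismatches occur at site 16 (G/T, transversion), site 17 (G/A, transition), site 32 (G/C, transversion).
Of the 3 differences, 1 transition and 2 transversions, so the answer is 2.

2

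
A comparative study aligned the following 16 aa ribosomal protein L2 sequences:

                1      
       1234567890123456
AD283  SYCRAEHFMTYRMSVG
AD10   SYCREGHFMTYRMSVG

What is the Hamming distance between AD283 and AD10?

2

Mismatches occur at site 5 (A↔E), site 6 (E↔G).
That gives 2 mismatches out of 16 aligned sites, so the Hamming distance is 2.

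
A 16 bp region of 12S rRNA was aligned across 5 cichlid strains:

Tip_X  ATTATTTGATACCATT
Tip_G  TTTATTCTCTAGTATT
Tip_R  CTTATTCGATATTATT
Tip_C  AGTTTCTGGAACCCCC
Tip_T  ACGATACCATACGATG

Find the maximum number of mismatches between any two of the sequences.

Pairwise Hamming distances:
  Tip_X vs Tip_G: 6
  Tip_X vs Tip_R: 4
  Tip_X vs Tip_C: 8
  Tip_X vs Tip_T: 7
  Tip_G vs Tip_R: 4
  Tip_G vs Tip_C: 13
  Tip_G vs Tip_T: 9
  Tip_R vs Tip_C: 12
  Tip_R vs Tip_T: 8
  Tip_C vs Tip_T: 12
The largest is 13, between Tip_G and Tip_C.

13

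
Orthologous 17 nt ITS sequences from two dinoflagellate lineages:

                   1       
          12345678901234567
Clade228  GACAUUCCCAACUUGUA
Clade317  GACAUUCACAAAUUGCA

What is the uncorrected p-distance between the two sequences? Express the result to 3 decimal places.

Mismatches occur at site 8 (C↔A), site 12 (C↔A), site 16 (U↔C).
There are 3 differences over 17 sites, so p = 3/17 = 0.176.

0.176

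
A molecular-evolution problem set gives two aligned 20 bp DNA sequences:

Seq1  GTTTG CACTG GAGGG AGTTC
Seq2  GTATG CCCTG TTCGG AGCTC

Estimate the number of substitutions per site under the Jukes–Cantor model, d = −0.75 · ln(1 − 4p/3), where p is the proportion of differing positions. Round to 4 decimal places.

Differing sites — 3:T/A; 7:A/C; 11:G/T; 12:A/T; 13:G/C; 18:T/C.
p = 6/20 = 0.300000.
d = −0.75 · ln(1 − (4/3)·0.300000) = −0.75 · ln(0.600000) = −0.75 · (-0.510826) = 0.3831.

0.3831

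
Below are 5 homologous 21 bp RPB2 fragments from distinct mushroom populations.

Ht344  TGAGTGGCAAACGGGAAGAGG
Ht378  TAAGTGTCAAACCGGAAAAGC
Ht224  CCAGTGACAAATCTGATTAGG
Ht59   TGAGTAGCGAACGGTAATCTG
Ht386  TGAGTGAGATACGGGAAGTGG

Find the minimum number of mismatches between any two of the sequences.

Pairwise Hamming distances:
  Ht344 vs Ht378: 5
  Ht344 vs Ht224: 8
  Ht344 vs Ht59: 6
  Ht344 vs Ht386: 4
  Ht378 vs Ht224: 8
  Ht378 vs Ht59: 10
  Ht378 vs Ht386: 8
  Ht224 vs Ht59: 12
  Ht224 vs Ht386: 10
  Ht59 vs Ht386: 9
The smallest is 4, between Ht344 and Ht386.

4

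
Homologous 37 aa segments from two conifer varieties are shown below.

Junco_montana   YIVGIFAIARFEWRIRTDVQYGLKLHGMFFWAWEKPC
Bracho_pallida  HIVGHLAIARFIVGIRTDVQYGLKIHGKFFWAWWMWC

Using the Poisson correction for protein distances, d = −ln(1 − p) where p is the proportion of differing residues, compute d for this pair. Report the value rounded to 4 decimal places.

Mismatches occur at site 1 (Y↔H), site 5 (I↔H), site 6 (F↔L), site 12 (E↔I), site 13 (W↔V), site 14 (R↔G), site 25 (L↔I), site 28 (M↔K), site 34 (E↔W), site 35 (K↔M), site 36 (P↔W).
p = 11/37 = 0.297297.
d = −ln(1 − 0.297297) = −ln(0.702703) = 0.3528.

0.3528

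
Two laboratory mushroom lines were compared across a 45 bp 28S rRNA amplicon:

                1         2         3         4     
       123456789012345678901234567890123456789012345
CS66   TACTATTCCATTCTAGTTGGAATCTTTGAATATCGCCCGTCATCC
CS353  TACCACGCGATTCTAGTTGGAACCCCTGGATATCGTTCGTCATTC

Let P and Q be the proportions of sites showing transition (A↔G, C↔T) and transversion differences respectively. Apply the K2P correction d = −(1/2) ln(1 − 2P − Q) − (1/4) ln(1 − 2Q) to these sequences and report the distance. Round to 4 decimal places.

Mismatches occur at site 4 (T→C, transition), site 6 (T→C, transition), site 7 (T→G, transversion), site 9 (C→G, transversion), site 23 (T→C, transition), site 25 (T→C, transition), site 26 (T→C, transition), site 29 (A→G, transition), site 36 (C→T, transition), site 37 (C→T, transition), site 44 (C→T, transition).
Of the 11 differences, 9 transitions and 2 transversions over 45 sites: P = 9/45 = 0.200000, Q = 2/45 = 0.044444.
d = −0.5·ln(0.555556) − 0.25·ln(0.911112) = −0.5·(-0.587786) − 0.25·(-0.093089) = 0.3172.

0.3172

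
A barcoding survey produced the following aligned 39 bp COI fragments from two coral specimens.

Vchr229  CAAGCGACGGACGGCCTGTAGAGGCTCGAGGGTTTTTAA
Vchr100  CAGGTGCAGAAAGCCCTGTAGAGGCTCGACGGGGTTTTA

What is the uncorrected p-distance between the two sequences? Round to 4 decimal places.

Mismatches occur at site 3 (A→G), site 5 (C→T), site 7 (A→C), site 8 (C→A), site 10 (G→A), site 12 (C→A), site 14 (G→C), site 30 (G→C), site 33 (T→G), site 34 (T→G), site 38 (A→T).
There are 11 differences over 39 sites, so p = 11/39 = 0.2821.

0.2821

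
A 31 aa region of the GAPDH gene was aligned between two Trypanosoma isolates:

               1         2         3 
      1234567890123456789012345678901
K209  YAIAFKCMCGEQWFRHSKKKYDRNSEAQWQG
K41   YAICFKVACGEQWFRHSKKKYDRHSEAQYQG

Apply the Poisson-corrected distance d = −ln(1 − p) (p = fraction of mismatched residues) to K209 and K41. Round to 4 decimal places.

The sequences differ at positions 4 (A/C), 7 (C/V), 8 (M/A), 24 (N/H), 29 (W/Y).
p = 5/31 = 0.161290.
d = −ln(1 − 0.161290) = −ln(0.838710) = 0.1759.

0.1759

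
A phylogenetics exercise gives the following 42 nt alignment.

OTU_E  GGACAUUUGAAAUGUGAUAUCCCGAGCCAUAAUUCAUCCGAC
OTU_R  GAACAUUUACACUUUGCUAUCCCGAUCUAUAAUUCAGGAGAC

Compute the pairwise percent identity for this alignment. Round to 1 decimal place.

73.8%

Differing sites — 2:G/A; 9:G/A; 10:A/C; 12:A/C; 14:G/U; 17:A/C; 26:G/U; 28:C/U; 37:U/G; 38:C/G; 39:C/A.
31 of the 42 sites match, so the percent identity is 31/42 × 100 = 73.8%.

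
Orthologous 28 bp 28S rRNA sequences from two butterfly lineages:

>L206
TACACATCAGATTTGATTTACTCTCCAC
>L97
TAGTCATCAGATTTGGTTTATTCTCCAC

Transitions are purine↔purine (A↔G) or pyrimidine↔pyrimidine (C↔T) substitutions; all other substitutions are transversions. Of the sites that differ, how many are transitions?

Differing sites — 3:C/G (Tv); 4:A/T (Tv); 16:A/G (Ti); 21:C/T (Ti).
Of the 4 differences, 2 transitions and 2 transversions, so the answer is 2.

2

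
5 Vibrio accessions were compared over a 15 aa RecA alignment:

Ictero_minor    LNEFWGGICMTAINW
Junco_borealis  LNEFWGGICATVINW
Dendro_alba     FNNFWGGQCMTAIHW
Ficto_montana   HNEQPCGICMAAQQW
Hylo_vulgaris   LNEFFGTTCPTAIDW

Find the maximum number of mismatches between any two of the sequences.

10

Pairwise Hamming distances:
  Ictero_minor vs Junco_borealis: 2
  Ictero_minor vs Dendro_alba: 4
  Ictero_minor vs Ficto_montana: 7
  Ictero_minor vs Hylo_vulgaris: 5
  Junco_borealis vs Dendro_alba: 6
  Junco_borealis vs Ficto_montana: 9
  Junco_borealis vs Hylo_vulgaris: 6
  Dendro_alba vs Ficto_montana: 9
  Dendro_alba vs Hylo_vulgaris: 7
  Ficto_montana vs Hylo_vulgaris: 10
The largest is 10, between Ficto_montana and Hylo_vulgaris.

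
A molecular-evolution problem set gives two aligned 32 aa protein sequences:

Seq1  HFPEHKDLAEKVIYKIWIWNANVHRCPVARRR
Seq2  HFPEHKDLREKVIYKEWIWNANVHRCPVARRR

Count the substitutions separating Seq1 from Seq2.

Mismatches occur at site 9 (A↔R), site 16 (I↔E).
That gives 2 mismatches out of 32 aligned sites, so the Hamming distance is 2.

2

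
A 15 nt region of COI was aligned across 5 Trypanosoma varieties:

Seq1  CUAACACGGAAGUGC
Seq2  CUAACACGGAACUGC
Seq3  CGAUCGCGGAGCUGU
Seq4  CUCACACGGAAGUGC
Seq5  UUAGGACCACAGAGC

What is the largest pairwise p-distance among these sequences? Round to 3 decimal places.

0.800

Pairwise Hamming distances:
  Seq1 vs Seq2: 1
  Seq1 vs Seq3: 6
  Seq1 vs Seq4: 1
  Seq1 vs Seq5: 7
  Seq2 vs Seq3: 5
  Seq2 vs Seq4: 2
  Seq2 vs Seq5: 8
  Seq3 vs Seq4: 7
  Seq3 vs Seq5: 12
  Seq4 vs Seq5: 8
The largest is 12 mismatches, between Seq3 and Seq5; p = 12/15 = 0.800.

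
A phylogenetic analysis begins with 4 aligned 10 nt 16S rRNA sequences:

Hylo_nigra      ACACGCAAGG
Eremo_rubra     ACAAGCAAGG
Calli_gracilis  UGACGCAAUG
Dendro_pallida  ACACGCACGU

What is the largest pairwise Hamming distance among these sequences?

5

Pairwise Hamming distances:
  Hylo_nigra vs Eremo_rubra: 1
  Hylo_nigra vs Calli_gracilis: 3
  Hylo_nigra vs Dendro_pallida: 2
  Eremo_rubra vs Calli_gracilis: 4
  Eremo_rubra vs Dendro_pallida: 3
  Calli_gracilis vs Dendro_pallida: 5
The largest is 5, between Calli_gracilis and Dendro_pallida.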